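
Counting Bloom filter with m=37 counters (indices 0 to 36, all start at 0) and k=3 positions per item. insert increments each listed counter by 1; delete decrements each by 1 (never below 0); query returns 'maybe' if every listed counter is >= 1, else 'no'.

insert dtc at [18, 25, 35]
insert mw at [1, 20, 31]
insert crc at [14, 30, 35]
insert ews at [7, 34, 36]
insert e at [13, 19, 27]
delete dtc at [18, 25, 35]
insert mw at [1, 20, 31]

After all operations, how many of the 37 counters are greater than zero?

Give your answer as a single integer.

Step 1: insert dtc at [18, 25, 35] -> counters=[0,0,0,0,0,0,0,0,0,0,0,0,0,0,0,0,0,0,1,0,0,0,0,0,0,1,0,0,0,0,0,0,0,0,0,1,0]
Step 2: insert mw at [1, 20, 31] -> counters=[0,1,0,0,0,0,0,0,0,0,0,0,0,0,0,0,0,0,1,0,1,0,0,0,0,1,0,0,0,0,0,1,0,0,0,1,0]
Step 3: insert crc at [14, 30, 35] -> counters=[0,1,0,0,0,0,0,0,0,0,0,0,0,0,1,0,0,0,1,0,1,0,0,0,0,1,0,0,0,0,1,1,0,0,0,2,0]
Step 4: insert ews at [7, 34, 36] -> counters=[0,1,0,0,0,0,0,1,0,0,0,0,0,0,1,0,0,0,1,0,1,0,0,0,0,1,0,0,0,0,1,1,0,0,1,2,1]
Step 5: insert e at [13, 19, 27] -> counters=[0,1,0,0,0,0,0,1,0,0,0,0,0,1,1,0,0,0,1,1,1,0,0,0,0,1,0,1,0,0,1,1,0,0,1,2,1]
Step 6: delete dtc at [18, 25, 35] -> counters=[0,1,0,0,0,0,0,1,0,0,0,0,0,1,1,0,0,0,0,1,1,0,0,0,0,0,0,1,0,0,1,1,0,0,1,1,1]
Step 7: insert mw at [1, 20, 31] -> counters=[0,2,0,0,0,0,0,1,0,0,0,0,0,1,1,0,0,0,0,1,2,0,0,0,0,0,0,1,0,0,1,2,0,0,1,1,1]
Final counters=[0,2,0,0,0,0,0,1,0,0,0,0,0,1,1,0,0,0,0,1,2,0,0,0,0,0,0,1,0,0,1,2,0,0,1,1,1] -> 12 nonzero

Answer: 12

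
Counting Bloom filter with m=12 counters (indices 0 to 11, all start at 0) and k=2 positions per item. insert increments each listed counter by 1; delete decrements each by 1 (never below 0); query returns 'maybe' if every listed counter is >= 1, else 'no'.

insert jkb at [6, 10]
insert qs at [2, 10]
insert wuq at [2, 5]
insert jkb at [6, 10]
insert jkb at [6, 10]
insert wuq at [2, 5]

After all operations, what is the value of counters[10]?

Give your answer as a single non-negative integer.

Answer: 4

Derivation:
Step 1: insert jkb at [6, 10] -> counters=[0,0,0,0,0,0,1,0,0,0,1,0]
Step 2: insert qs at [2, 10] -> counters=[0,0,1,0,0,0,1,0,0,0,2,0]
Step 3: insert wuq at [2, 5] -> counters=[0,0,2,0,0,1,1,0,0,0,2,0]
Step 4: insert jkb at [6, 10] -> counters=[0,0,2,0,0,1,2,0,0,0,3,0]
Step 5: insert jkb at [6, 10] -> counters=[0,0,2,0,0,1,3,0,0,0,4,0]
Step 6: insert wuq at [2, 5] -> counters=[0,0,3,0,0,2,3,0,0,0,4,0]
Final counters=[0,0,3,0,0,2,3,0,0,0,4,0] -> counters[10]=4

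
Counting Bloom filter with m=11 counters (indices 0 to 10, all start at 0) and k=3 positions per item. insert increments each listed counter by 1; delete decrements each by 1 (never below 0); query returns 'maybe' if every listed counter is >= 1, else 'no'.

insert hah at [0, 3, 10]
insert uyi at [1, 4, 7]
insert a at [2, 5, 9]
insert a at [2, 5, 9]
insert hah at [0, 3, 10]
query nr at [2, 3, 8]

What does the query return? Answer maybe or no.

Answer: no

Derivation:
Step 1: insert hah at [0, 3, 10] -> counters=[1,0,0,1,0,0,0,0,0,0,1]
Step 2: insert uyi at [1, 4, 7] -> counters=[1,1,0,1,1,0,0,1,0,0,1]
Step 3: insert a at [2, 5, 9] -> counters=[1,1,1,1,1,1,0,1,0,1,1]
Step 4: insert a at [2, 5, 9] -> counters=[1,1,2,1,1,2,0,1,0,2,1]
Step 5: insert hah at [0, 3, 10] -> counters=[2,1,2,2,1,2,0,1,0,2,2]
Query nr: check counters[2]=2 counters[3]=2 counters[8]=0 -> no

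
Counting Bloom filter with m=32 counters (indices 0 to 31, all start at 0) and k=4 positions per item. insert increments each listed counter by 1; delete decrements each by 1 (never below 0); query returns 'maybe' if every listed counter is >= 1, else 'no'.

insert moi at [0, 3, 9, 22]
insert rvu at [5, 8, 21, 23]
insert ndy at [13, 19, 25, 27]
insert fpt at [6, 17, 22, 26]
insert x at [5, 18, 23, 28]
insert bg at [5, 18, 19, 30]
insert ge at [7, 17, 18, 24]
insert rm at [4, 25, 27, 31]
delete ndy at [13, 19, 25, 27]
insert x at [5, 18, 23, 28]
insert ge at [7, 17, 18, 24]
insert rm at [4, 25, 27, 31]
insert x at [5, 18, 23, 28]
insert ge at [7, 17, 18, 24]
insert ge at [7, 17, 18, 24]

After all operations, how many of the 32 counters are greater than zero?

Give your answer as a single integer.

Step 1: insert moi at [0, 3, 9, 22] -> counters=[1,0,0,1,0,0,0,0,0,1,0,0,0,0,0,0,0,0,0,0,0,0,1,0,0,0,0,0,0,0,0,0]
Step 2: insert rvu at [5, 8, 21, 23] -> counters=[1,0,0,1,0,1,0,0,1,1,0,0,0,0,0,0,0,0,0,0,0,1,1,1,0,0,0,0,0,0,0,0]
Step 3: insert ndy at [13, 19, 25, 27] -> counters=[1,0,0,1,0,1,0,0,1,1,0,0,0,1,0,0,0,0,0,1,0,1,1,1,0,1,0,1,0,0,0,0]
Step 4: insert fpt at [6, 17, 22, 26] -> counters=[1,0,0,1,0,1,1,0,1,1,0,0,0,1,0,0,0,1,0,1,0,1,2,1,0,1,1,1,0,0,0,0]
Step 5: insert x at [5, 18, 23, 28] -> counters=[1,0,0,1,0,2,1,0,1,1,0,0,0,1,0,0,0,1,1,1,0,1,2,2,0,1,1,1,1,0,0,0]
Step 6: insert bg at [5, 18, 19, 30] -> counters=[1,0,0,1,0,3,1,0,1,1,0,0,0,1,0,0,0,1,2,2,0,1,2,2,0,1,1,1,1,0,1,0]
Step 7: insert ge at [7, 17, 18, 24] -> counters=[1,0,0,1,0,3,1,1,1,1,0,0,0,1,0,0,0,2,3,2,0,1,2,2,1,1,1,1,1,0,1,0]
Step 8: insert rm at [4, 25, 27, 31] -> counters=[1,0,0,1,1,3,1,1,1,1,0,0,0,1,0,0,0,2,3,2,0,1,2,2,1,2,1,2,1,0,1,1]
Step 9: delete ndy at [13, 19, 25, 27] -> counters=[1,0,0,1,1,3,1,1,1,1,0,0,0,0,0,0,0,2,3,1,0,1,2,2,1,1,1,1,1,0,1,1]
Step 10: insert x at [5, 18, 23, 28] -> counters=[1,0,0,1,1,4,1,1,1,1,0,0,0,0,0,0,0,2,4,1,0,1,2,3,1,1,1,1,2,0,1,1]
Step 11: insert ge at [7, 17, 18, 24] -> counters=[1,0,0,1,1,4,1,2,1,1,0,0,0,0,0,0,0,3,5,1,0,1,2,3,2,1,1,1,2,0,1,1]
Step 12: insert rm at [4, 25, 27, 31] -> counters=[1,0,0,1,2,4,1,2,1,1,0,0,0,0,0,0,0,3,5,1,0,1,2,3,2,2,1,2,2,0,1,2]
Step 13: insert x at [5, 18, 23, 28] -> counters=[1,0,0,1,2,5,1,2,1,1,0,0,0,0,0,0,0,3,6,1,0,1,2,4,2,2,1,2,3,0,1,2]
Step 14: insert ge at [7, 17, 18, 24] -> counters=[1,0,0,1,2,5,1,3,1,1,0,0,0,0,0,0,0,4,7,1,0,1,2,4,3,2,1,2,3,0,1,2]
Step 15: insert ge at [7, 17, 18, 24] -> counters=[1,0,0,1,2,5,1,4,1,1,0,0,0,0,0,0,0,5,8,1,0,1,2,4,4,2,1,2,3,0,1,2]
Final counters=[1,0,0,1,2,5,1,4,1,1,0,0,0,0,0,0,0,5,8,1,0,1,2,4,4,2,1,2,3,0,1,2] -> 21 nonzero

Answer: 21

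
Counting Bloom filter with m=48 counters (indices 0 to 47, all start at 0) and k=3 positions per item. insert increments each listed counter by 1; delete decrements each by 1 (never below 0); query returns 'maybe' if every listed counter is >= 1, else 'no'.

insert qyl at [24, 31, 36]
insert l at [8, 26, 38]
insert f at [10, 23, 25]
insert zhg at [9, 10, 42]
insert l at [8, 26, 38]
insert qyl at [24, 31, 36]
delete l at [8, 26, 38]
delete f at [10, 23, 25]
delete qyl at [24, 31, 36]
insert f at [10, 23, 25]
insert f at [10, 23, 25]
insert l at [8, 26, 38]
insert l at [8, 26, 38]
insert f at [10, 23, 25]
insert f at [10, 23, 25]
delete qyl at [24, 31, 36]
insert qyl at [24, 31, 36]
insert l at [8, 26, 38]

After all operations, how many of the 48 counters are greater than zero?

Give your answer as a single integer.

Step 1: insert qyl at [24, 31, 36] -> counters=[0,0,0,0,0,0,0,0,0,0,0,0,0,0,0,0,0,0,0,0,0,0,0,0,1,0,0,0,0,0,0,1,0,0,0,0,1,0,0,0,0,0,0,0,0,0,0,0]
Step 2: insert l at [8, 26, 38] -> counters=[0,0,0,0,0,0,0,0,1,0,0,0,0,0,0,0,0,0,0,0,0,0,0,0,1,0,1,0,0,0,0,1,0,0,0,0,1,0,1,0,0,0,0,0,0,0,0,0]
Step 3: insert f at [10, 23, 25] -> counters=[0,0,0,0,0,0,0,0,1,0,1,0,0,0,0,0,0,0,0,0,0,0,0,1,1,1,1,0,0,0,0,1,0,0,0,0,1,0,1,0,0,0,0,0,0,0,0,0]
Step 4: insert zhg at [9, 10, 42] -> counters=[0,0,0,0,0,0,0,0,1,1,2,0,0,0,0,0,0,0,0,0,0,0,0,1,1,1,1,0,0,0,0,1,0,0,0,0,1,0,1,0,0,0,1,0,0,0,0,0]
Step 5: insert l at [8, 26, 38] -> counters=[0,0,0,0,0,0,0,0,2,1,2,0,0,0,0,0,0,0,0,0,0,0,0,1,1,1,2,0,0,0,0,1,0,0,0,0,1,0,2,0,0,0,1,0,0,0,0,0]
Step 6: insert qyl at [24, 31, 36] -> counters=[0,0,0,0,0,0,0,0,2,1,2,0,0,0,0,0,0,0,0,0,0,0,0,1,2,1,2,0,0,0,0,2,0,0,0,0,2,0,2,0,0,0,1,0,0,0,0,0]
Step 7: delete l at [8, 26, 38] -> counters=[0,0,0,0,0,0,0,0,1,1,2,0,0,0,0,0,0,0,0,0,0,0,0,1,2,1,1,0,0,0,0,2,0,0,0,0,2,0,1,0,0,0,1,0,0,0,0,0]
Step 8: delete f at [10, 23, 25] -> counters=[0,0,0,0,0,0,0,0,1,1,1,0,0,0,0,0,0,0,0,0,0,0,0,0,2,0,1,0,0,0,0,2,0,0,0,0,2,0,1,0,0,0,1,0,0,0,0,0]
Step 9: delete qyl at [24, 31, 36] -> counters=[0,0,0,0,0,0,0,0,1,1,1,0,0,0,0,0,0,0,0,0,0,0,0,0,1,0,1,0,0,0,0,1,0,0,0,0,1,0,1,0,0,0,1,0,0,0,0,0]
Step 10: insert f at [10, 23, 25] -> counters=[0,0,0,0,0,0,0,0,1,1,2,0,0,0,0,0,0,0,0,0,0,0,0,1,1,1,1,0,0,0,0,1,0,0,0,0,1,0,1,0,0,0,1,0,0,0,0,0]
Step 11: insert f at [10, 23, 25] -> counters=[0,0,0,0,0,0,0,0,1,1,3,0,0,0,0,0,0,0,0,0,0,0,0,2,1,2,1,0,0,0,0,1,0,0,0,0,1,0,1,0,0,0,1,0,0,0,0,0]
Step 12: insert l at [8, 26, 38] -> counters=[0,0,0,0,0,0,0,0,2,1,3,0,0,0,0,0,0,0,0,0,0,0,0,2,1,2,2,0,0,0,0,1,0,0,0,0,1,0,2,0,0,0,1,0,0,0,0,0]
Step 13: insert l at [8, 26, 38] -> counters=[0,0,0,0,0,0,0,0,3,1,3,0,0,0,0,0,0,0,0,0,0,0,0,2,1,2,3,0,0,0,0,1,0,0,0,0,1,0,3,0,0,0,1,0,0,0,0,0]
Step 14: insert f at [10, 23, 25] -> counters=[0,0,0,0,0,0,0,0,3,1,4,0,0,0,0,0,0,0,0,0,0,0,0,3,1,3,3,0,0,0,0,1,0,0,0,0,1,0,3,0,0,0,1,0,0,0,0,0]
Step 15: insert f at [10, 23, 25] -> counters=[0,0,0,0,0,0,0,0,3,1,5,0,0,0,0,0,0,0,0,0,0,0,0,4,1,4,3,0,0,0,0,1,0,0,0,0,1,0,3,0,0,0,1,0,0,0,0,0]
Step 16: delete qyl at [24, 31, 36] -> counters=[0,0,0,0,0,0,0,0,3,1,5,0,0,0,0,0,0,0,0,0,0,0,0,4,0,4,3,0,0,0,0,0,0,0,0,0,0,0,3,0,0,0,1,0,0,0,0,0]
Step 17: insert qyl at [24, 31, 36] -> counters=[0,0,0,0,0,0,0,0,3,1,5,0,0,0,0,0,0,0,0,0,0,0,0,4,1,4,3,0,0,0,0,1,0,0,0,0,1,0,3,0,0,0,1,0,0,0,0,0]
Step 18: insert l at [8, 26, 38] -> counters=[0,0,0,0,0,0,0,0,4,1,5,0,0,0,0,0,0,0,0,0,0,0,0,4,1,4,4,0,0,0,0,1,0,0,0,0,1,0,4,0,0,0,1,0,0,0,0,0]
Final counters=[0,0,0,0,0,0,0,0,4,1,5,0,0,0,0,0,0,0,0,0,0,0,0,4,1,4,4,0,0,0,0,1,0,0,0,0,1,0,4,0,0,0,1,0,0,0,0,0] -> 11 nonzero

Answer: 11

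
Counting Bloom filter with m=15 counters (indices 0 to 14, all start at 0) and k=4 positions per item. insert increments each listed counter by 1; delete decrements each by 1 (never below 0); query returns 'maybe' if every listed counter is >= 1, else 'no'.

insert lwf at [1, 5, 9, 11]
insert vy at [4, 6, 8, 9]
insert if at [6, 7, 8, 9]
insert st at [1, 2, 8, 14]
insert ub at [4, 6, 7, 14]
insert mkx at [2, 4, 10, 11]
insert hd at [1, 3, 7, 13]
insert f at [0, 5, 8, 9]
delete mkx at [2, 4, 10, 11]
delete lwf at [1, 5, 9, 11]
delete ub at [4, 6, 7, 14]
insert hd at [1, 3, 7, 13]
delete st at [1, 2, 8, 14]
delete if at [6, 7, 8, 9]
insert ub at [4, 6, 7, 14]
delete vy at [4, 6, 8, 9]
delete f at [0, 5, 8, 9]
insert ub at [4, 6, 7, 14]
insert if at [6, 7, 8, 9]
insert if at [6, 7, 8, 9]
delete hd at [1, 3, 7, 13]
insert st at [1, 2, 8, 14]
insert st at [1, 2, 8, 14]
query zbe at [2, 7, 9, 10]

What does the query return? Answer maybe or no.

Answer: no

Derivation:
Step 1: insert lwf at [1, 5, 9, 11] -> counters=[0,1,0,0,0,1,0,0,0,1,0,1,0,0,0]
Step 2: insert vy at [4, 6, 8, 9] -> counters=[0,1,0,0,1,1,1,0,1,2,0,1,0,0,0]
Step 3: insert if at [6, 7, 8, 9] -> counters=[0,1,0,0,1,1,2,1,2,3,0,1,0,0,0]
Step 4: insert st at [1, 2, 8, 14] -> counters=[0,2,1,0,1,1,2,1,3,3,0,1,0,0,1]
Step 5: insert ub at [4, 6, 7, 14] -> counters=[0,2,1,0,2,1,3,2,3,3,0,1,0,0,2]
Step 6: insert mkx at [2, 4, 10, 11] -> counters=[0,2,2,0,3,1,3,2,3,3,1,2,0,0,2]
Step 7: insert hd at [1, 3, 7, 13] -> counters=[0,3,2,1,3,1,3,3,3,3,1,2,0,1,2]
Step 8: insert f at [0, 5, 8, 9] -> counters=[1,3,2,1,3,2,3,3,4,4,1,2,0,1,2]
Step 9: delete mkx at [2, 4, 10, 11] -> counters=[1,3,1,1,2,2,3,3,4,4,0,1,0,1,2]
Step 10: delete lwf at [1, 5, 9, 11] -> counters=[1,2,1,1,2,1,3,3,4,3,0,0,0,1,2]
Step 11: delete ub at [4, 6, 7, 14] -> counters=[1,2,1,1,1,1,2,2,4,3,0,0,0,1,1]
Step 12: insert hd at [1, 3, 7, 13] -> counters=[1,3,1,2,1,1,2,3,4,3,0,0,0,2,1]
Step 13: delete st at [1, 2, 8, 14] -> counters=[1,2,0,2,1,1,2,3,3,3,0,0,0,2,0]
Step 14: delete if at [6, 7, 8, 9] -> counters=[1,2,0,2,1,1,1,2,2,2,0,0,0,2,0]
Step 15: insert ub at [4, 6, 7, 14] -> counters=[1,2,0,2,2,1,2,3,2,2,0,0,0,2,1]
Step 16: delete vy at [4, 6, 8, 9] -> counters=[1,2,0,2,1,1,1,3,1,1,0,0,0,2,1]
Step 17: delete f at [0, 5, 8, 9] -> counters=[0,2,0,2,1,0,1,3,0,0,0,0,0,2,1]
Step 18: insert ub at [4, 6, 7, 14] -> counters=[0,2,0,2,2,0,2,4,0,0,0,0,0,2,2]
Step 19: insert if at [6, 7, 8, 9] -> counters=[0,2,0,2,2,0,3,5,1,1,0,0,0,2,2]
Step 20: insert if at [6, 7, 8, 9] -> counters=[0,2,0,2,2,0,4,6,2,2,0,0,0,2,2]
Step 21: delete hd at [1, 3, 7, 13] -> counters=[0,1,0,1,2,0,4,5,2,2,0,0,0,1,2]
Step 22: insert st at [1, 2, 8, 14] -> counters=[0,2,1,1,2,0,4,5,3,2,0,0,0,1,3]
Step 23: insert st at [1, 2, 8, 14] -> counters=[0,3,2,1,2,0,4,5,4,2,0,0,0,1,4]
Query zbe: check counters[2]=2 counters[7]=5 counters[9]=2 counters[10]=0 -> no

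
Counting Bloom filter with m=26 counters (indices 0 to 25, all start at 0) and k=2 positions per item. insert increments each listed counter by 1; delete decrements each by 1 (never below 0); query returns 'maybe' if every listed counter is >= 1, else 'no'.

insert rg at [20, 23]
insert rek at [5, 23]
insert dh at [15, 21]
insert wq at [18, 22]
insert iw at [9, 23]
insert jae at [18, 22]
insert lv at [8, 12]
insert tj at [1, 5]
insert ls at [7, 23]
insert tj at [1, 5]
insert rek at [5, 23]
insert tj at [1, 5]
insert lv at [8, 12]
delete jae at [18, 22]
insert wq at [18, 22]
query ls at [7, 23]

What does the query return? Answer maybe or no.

Step 1: insert rg at [20, 23] -> counters=[0,0,0,0,0,0,0,0,0,0,0,0,0,0,0,0,0,0,0,0,1,0,0,1,0,0]
Step 2: insert rek at [5, 23] -> counters=[0,0,0,0,0,1,0,0,0,0,0,0,0,0,0,0,0,0,0,0,1,0,0,2,0,0]
Step 3: insert dh at [15, 21] -> counters=[0,0,0,0,0,1,0,0,0,0,0,0,0,0,0,1,0,0,0,0,1,1,0,2,0,0]
Step 4: insert wq at [18, 22] -> counters=[0,0,0,0,0,1,0,0,0,0,0,0,0,0,0,1,0,0,1,0,1,1,1,2,0,0]
Step 5: insert iw at [9, 23] -> counters=[0,0,0,0,0,1,0,0,0,1,0,0,0,0,0,1,0,0,1,0,1,1,1,3,0,0]
Step 6: insert jae at [18, 22] -> counters=[0,0,0,0,0,1,0,0,0,1,0,0,0,0,0,1,0,0,2,0,1,1,2,3,0,0]
Step 7: insert lv at [8, 12] -> counters=[0,0,0,0,0,1,0,0,1,1,0,0,1,0,0,1,0,0,2,0,1,1,2,3,0,0]
Step 8: insert tj at [1, 5] -> counters=[0,1,0,0,0,2,0,0,1,1,0,0,1,0,0,1,0,0,2,0,1,1,2,3,0,0]
Step 9: insert ls at [7, 23] -> counters=[0,1,0,0,0,2,0,1,1,1,0,0,1,0,0,1,0,0,2,0,1,1,2,4,0,0]
Step 10: insert tj at [1, 5] -> counters=[0,2,0,0,0,3,0,1,1,1,0,0,1,0,0,1,0,0,2,0,1,1,2,4,0,0]
Step 11: insert rek at [5, 23] -> counters=[0,2,0,0,0,4,0,1,1,1,0,0,1,0,0,1,0,0,2,0,1,1,2,5,0,0]
Step 12: insert tj at [1, 5] -> counters=[0,3,0,0,0,5,0,1,1,1,0,0,1,0,0,1,0,0,2,0,1,1,2,5,0,0]
Step 13: insert lv at [8, 12] -> counters=[0,3,0,0,0,5,0,1,2,1,0,0,2,0,0,1,0,0,2,0,1,1,2,5,0,0]
Step 14: delete jae at [18, 22] -> counters=[0,3,0,0,0,5,0,1,2,1,0,0,2,0,0,1,0,0,1,0,1,1,1,5,0,0]
Step 15: insert wq at [18, 22] -> counters=[0,3,0,0,0,5,0,1,2,1,0,0,2,0,0,1,0,0,2,0,1,1,2,5,0,0]
Query ls: check counters[7]=1 counters[23]=5 -> maybe

Answer: maybe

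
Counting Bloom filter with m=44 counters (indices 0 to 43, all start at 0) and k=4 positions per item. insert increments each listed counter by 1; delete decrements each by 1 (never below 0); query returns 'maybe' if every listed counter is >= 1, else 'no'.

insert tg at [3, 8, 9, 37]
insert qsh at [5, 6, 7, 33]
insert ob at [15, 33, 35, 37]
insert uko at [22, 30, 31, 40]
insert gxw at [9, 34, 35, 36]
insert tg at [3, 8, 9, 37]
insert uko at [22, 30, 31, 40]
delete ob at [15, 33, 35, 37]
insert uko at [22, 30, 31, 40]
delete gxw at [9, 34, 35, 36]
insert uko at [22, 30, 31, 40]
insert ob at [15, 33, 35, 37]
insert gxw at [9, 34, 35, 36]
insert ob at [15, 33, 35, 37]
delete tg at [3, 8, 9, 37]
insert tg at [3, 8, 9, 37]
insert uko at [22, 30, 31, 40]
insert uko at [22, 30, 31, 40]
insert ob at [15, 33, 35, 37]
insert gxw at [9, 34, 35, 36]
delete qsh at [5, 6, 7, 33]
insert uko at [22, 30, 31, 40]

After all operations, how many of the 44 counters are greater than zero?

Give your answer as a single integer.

Answer: 13

Derivation:
Step 1: insert tg at [3, 8, 9, 37] -> counters=[0,0,0,1,0,0,0,0,1,1,0,0,0,0,0,0,0,0,0,0,0,0,0,0,0,0,0,0,0,0,0,0,0,0,0,0,0,1,0,0,0,0,0,0]
Step 2: insert qsh at [5, 6, 7, 33] -> counters=[0,0,0,1,0,1,1,1,1,1,0,0,0,0,0,0,0,0,0,0,0,0,0,0,0,0,0,0,0,0,0,0,0,1,0,0,0,1,0,0,0,0,0,0]
Step 3: insert ob at [15, 33, 35, 37] -> counters=[0,0,0,1,0,1,1,1,1,1,0,0,0,0,0,1,0,0,0,0,0,0,0,0,0,0,0,0,0,0,0,0,0,2,0,1,0,2,0,0,0,0,0,0]
Step 4: insert uko at [22, 30, 31, 40] -> counters=[0,0,0,1,0,1,1,1,1,1,0,0,0,0,0,1,0,0,0,0,0,0,1,0,0,0,0,0,0,0,1,1,0,2,0,1,0,2,0,0,1,0,0,0]
Step 5: insert gxw at [9, 34, 35, 36] -> counters=[0,0,0,1,0,1,1,1,1,2,0,0,0,0,0,1,0,0,0,0,0,0,1,0,0,0,0,0,0,0,1,1,0,2,1,2,1,2,0,0,1,0,0,0]
Step 6: insert tg at [3, 8, 9, 37] -> counters=[0,0,0,2,0,1,1,1,2,3,0,0,0,0,0,1,0,0,0,0,0,0,1,0,0,0,0,0,0,0,1,1,0,2,1,2,1,3,0,0,1,0,0,0]
Step 7: insert uko at [22, 30, 31, 40] -> counters=[0,0,0,2,0,1,1,1,2,3,0,0,0,0,0,1,0,0,0,0,0,0,2,0,0,0,0,0,0,0,2,2,0,2,1,2,1,3,0,0,2,0,0,0]
Step 8: delete ob at [15, 33, 35, 37] -> counters=[0,0,0,2,0,1,1,1,2,3,0,0,0,0,0,0,0,0,0,0,0,0,2,0,0,0,0,0,0,0,2,2,0,1,1,1,1,2,0,0,2,0,0,0]
Step 9: insert uko at [22, 30, 31, 40] -> counters=[0,0,0,2,0,1,1,1,2,3,0,0,0,0,0,0,0,0,0,0,0,0,3,0,0,0,0,0,0,0,3,3,0,1,1,1,1,2,0,0,3,0,0,0]
Step 10: delete gxw at [9, 34, 35, 36] -> counters=[0,0,0,2,0,1,1,1,2,2,0,0,0,0,0,0,0,0,0,0,0,0,3,0,0,0,0,0,0,0,3,3,0,1,0,0,0,2,0,0,3,0,0,0]
Step 11: insert uko at [22, 30, 31, 40] -> counters=[0,0,0,2,0,1,1,1,2,2,0,0,0,0,0,0,0,0,0,0,0,0,4,0,0,0,0,0,0,0,4,4,0,1,0,0,0,2,0,0,4,0,0,0]
Step 12: insert ob at [15, 33, 35, 37] -> counters=[0,0,0,2,0,1,1,1,2,2,0,0,0,0,0,1,0,0,0,0,0,0,4,0,0,0,0,0,0,0,4,4,0,2,0,1,0,3,0,0,4,0,0,0]
Step 13: insert gxw at [9, 34, 35, 36] -> counters=[0,0,0,2,0,1,1,1,2,3,0,0,0,0,0,1,0,0,0,0,0,0,4,0,0,0,0,0,0,0,4,4,0,2,1,2,1,3,0,0,4,0,0,0]
Step 14: insert ob at [15, 33, 35, 37] -> counters=[0,0,0,2,0,1,1,1,2,3,0,0,0,0,0,2,0,0,0,0,0,0,4,0,0,0,0,0,0,0,4,4,0,3,1,3,1,4,0,0,4,0,0,0]
Step 15: delete tg at [3, 8, 9, 37] -> counters=[0,0,0,1,0,1,1,1,1,2,0,0,0,0,0,2,0,0,0,0,0,0,4,0,0,0,0,0,0,0,4,4,0,3,1,3,1,3,0,0,4,0,0,0]
Step 16: insert tg at [3, 8, 9, 37] -> counters=[0,0,0,2,0,1,1,1,2,3,0,0,0,0,0,2,0,0,0,0,0,0,4,0,0,0,0,0,0,0,4,4,0,3,1,3,1,4,0,0,4,0,0,0]
Step 17: insert uko at [22, 30, 31, 40] -> counters=[0,0,0,2,0,1,1,1,2,3,0,0,0,0,0,2,0,0,0,0,0,0,5,0,0,0,0,0,0,0,5,5,0,3,1,3,1,4,0,0,5,0,0,0]
Step 18: insert uko at [22, 30, 31, 40] -> counters=[0,0,0,2,0,1,1,1,2,3,0,0,0,0,0,2,0,0,0,0,0,0,6,0,0,0,0,0,0,0,6,6,0,3,1,3,1,4,0,0,6,0,0,0]
Step 19: insert ob at [15, 33, 35, 37] -> counters=[0,0,0,2,0,1,1,1,2,3,0,0,0,0,0,3,0,0,0,0,0,0,6,0,0,0,0,0,0,0,6,6,0,4,1,4,1,5,0,0,6,0,0,0]
Step 20: insert gxw at [9, 34, 35, 36] -> counters=[0,0,0,2,0,1,1,1,2,4,0,0,0,0,0,3,0,0,0,0,0,0,6,0,0,0,0,0,0,0,6,6,0,4,2,5,2,5,0,0,6,0,0,0]
Step 21: delete qsh at [5, 6, 7, 33] -> counters=[0,0,0,2,0,0,0,0,2,4,0,0,0,0,0,3,0,0,0,0,0,0,6,0,0,0,0,0,0,0,6,6,0,3,2,5,2,5,0,0,6,0,0,0]
Step 22: insert uko at [22, 30, 31, 40] -> counters=[0,0,0,2,0,0,0,0,2,4,0,0,0,0,0,3,0,0,0,0,0,0,7,0,0,0,0,0,0,0,7,7,0,3,2,5,2,5,0,0,7,0,0,0]
Final counters=[0,0,0,2,0,0,0,0,2,4,0,0,0,0,0,3,0,0,0,0,0,0,7,0,0,0,0,0,0,0,7,7,0,3,2,5,2,5,0,0,7,0,0,0] -> 13 nonzero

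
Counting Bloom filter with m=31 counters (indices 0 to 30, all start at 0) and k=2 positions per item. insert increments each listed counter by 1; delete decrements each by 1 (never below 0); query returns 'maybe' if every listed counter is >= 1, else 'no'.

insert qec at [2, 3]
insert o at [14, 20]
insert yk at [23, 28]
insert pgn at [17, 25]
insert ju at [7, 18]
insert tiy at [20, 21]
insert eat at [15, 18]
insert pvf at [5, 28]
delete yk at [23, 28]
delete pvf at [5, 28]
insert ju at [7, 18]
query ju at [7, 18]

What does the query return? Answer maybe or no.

Step 1: insert qec at [2, 3] -> counters=[0,0,1,1,0,0,0,0,0,0,0,0,0,0,0,0,0,0,0,0,0,0,0,0,0,0,0,0,0,0,0]
Step 2: insert o at [14, 20] -> counters=[0,0,1,1,0,0,0,0,0,0,0,0,0,0,1,0,0,0,0,0,1,0,0,0,0,0,0,0,0,0,0]
Step 3: insert yk at [23, 28] -> counters=[0,0,1,1,0,0,0,0,0,0,0,0,0,0,1,0,0,0,0,0,1,0,0,1,0,0,0,0,1,0,0]
Step 4: insert pgn at [17, 25] -> counters=[0,0,1,1,0,0,0,0,0,0,0,0,0,0,1,0,0,1,0,0,1,0,0,1,0,1,0,0,1,0,0]
Step 5: insert ju at [7, 18] -> counters=[0,0,1,1,0,0,0,1,0,0,0,0,0,0,1,0,0,1,1,0,1,0,0,1,0,1,0,0,1,0,0]
Step 6: insert tiy at [20, 21] -> counters=[0,0,1,1,0,0,0,1,0,0,0,0,0,0,1,0,0,1,1,0,2,1,0,1,0,1,0,0,1,0,0]
Step 7: insert eat at [15, 18] -> counters=[0,0,1,1,0,0,0,1,0,0,0,0,0,0,1,1,0,1,2,0,2,1,0,1,0,1,0,0,1,0,0]
Step 8: insert pvf at [5, 28] -> counters=[0,0,1,1,0,1,0,1,0,0,0,0,0,0,1,1,0,1,2,0,2,1,0,1,0,1,0,0,2,0,0]
Step 9: delete yk at [23, 28] -> counters=[0,0,1,1,0,1,0,1,0,0,0,0,0,0,1,1,0,1,2,0,2,1,0,0,0,1,0,0,1,0,0]
Step 10: delete pvf at [5, 28] -> counters=[0,0,1,1,0,0,0,1,0,0,0,0,0,0,1,1,0,1,2,0,2,1,0,0,0,1,0,0,0,0,0]
Step 11: insert ju at [7, 18] -> counters=[0,0,1,1,0,0,0,2,0,0,0,0,0,0,1,1,0,1,3,0,2,1,0,0,0,1,0,0,0,0,0]
Query ju: check counters[7]=2 counters[18]=3 -> maybe

Answer: maybe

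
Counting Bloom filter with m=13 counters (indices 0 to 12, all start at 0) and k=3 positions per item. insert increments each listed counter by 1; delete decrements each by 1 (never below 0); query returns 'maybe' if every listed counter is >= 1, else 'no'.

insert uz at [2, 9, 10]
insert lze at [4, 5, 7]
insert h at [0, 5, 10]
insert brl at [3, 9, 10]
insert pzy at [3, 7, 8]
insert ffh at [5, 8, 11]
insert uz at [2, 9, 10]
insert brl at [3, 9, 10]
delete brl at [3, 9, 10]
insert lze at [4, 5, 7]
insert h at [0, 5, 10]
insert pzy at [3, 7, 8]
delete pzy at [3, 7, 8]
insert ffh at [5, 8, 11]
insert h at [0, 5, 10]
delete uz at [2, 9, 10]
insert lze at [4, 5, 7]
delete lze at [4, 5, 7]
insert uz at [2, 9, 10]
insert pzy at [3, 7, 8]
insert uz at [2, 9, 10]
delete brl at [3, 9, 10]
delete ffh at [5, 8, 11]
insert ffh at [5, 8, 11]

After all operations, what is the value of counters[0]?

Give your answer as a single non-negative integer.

Answer: 3

Derivation:
Step 1: insert uz at [2, 9, 10] -> counters=[0,0,1,0,0,0,0,0,0,1,1,0,0]
Step 2: insert lze at [4, 5, 7] -> counters=[0,0,1,0,1,1,0,1,0,1,1,0,0]
Step 3: insert h at [0, 5, 10] -> counters=[1,0,1,0,1,2,0,1,0,1,2,0,0]
Step 4: insert brl at [3, 9, 10] -> counters=[1,0,1,1,1,2,0,1,0,2,3,0,0]
Step 5: insert pzy at [3, 7, 8] -> counters=[1,0,1,2,1,2,0,2,1,2,3,0,0]
Step 6: insert ffh at [5, 8, 11] -> counters=[1,0,1,2,1,3,0,2,2,2,3,1,0]
Step 7: insert uz at [2, 9, 10] -> counters=[1,0,2,2,1,3,0,2,2,3,4,1,0]
Step 8: insert brl at [3, 9, 10] -> counters=[1,0,2,3,1,3,0,2,2,4,5,1,0]
Step 9: delete brl at [3, 9, 10] -> counters=[1,0,2,2,1,3,0,2,2,3,4,1,0]
Step 10: insert lze at [4, 5, 7] -> counters=[1,0,2,2,2,4,0,3,2,3,4,1,0]
Step 11: insert h at [0, 5, 10] -> counters=[2,0,2,2,2,5,0,3,2,3,5,1,0]
Step 12: insert pzy at [3, 7, 8] -> counters=[2,0,2,3,2,5,0,4,3,3,5,1,0]
Step 13: delete pzy at [3, 7, 8] -> counters=[2,0,2,2,2,5,0,3,2,3,5,1,0]
Step 14: insert ffh at [5, 8, 11] -> counters=[2,0,2,2,2,6,0,3,3,3,5,2,0]
Step 15: insert h at [0, 5, 10] -> counters=[3,0,2,2,2,7,0,3,3,3,6,2,0]
Step 16: delete uz at [2, 9, 10] -> counters=[3,0,1,2,2,7,0,3,3,2,5,2,0]
Step 17: insert lze at [4, 5, 7] -> counters=[3,0,1,2,3,8,0,4,3,2,5,2,0]
Step 18: delete lze at [4, 5, 7] -> counters=[3,0,1,2,2,7,0,3,3,2,5,2,0]
Step 19: insert uz at [2, 9, 10] -> counters=[3,0,2,2,2,7,0,3,3,3,6,2,0]
Step 20: insert pzy at [3, 7, 8] -> counters=[3,0,2,3,2,7,0,4,4,3,6,2,0]
Step 21: insert uz at [2, 9, 10] -> counters=[3,0,3,3,2,7,0,4,4,4,7,2,0]
Step 22: delete brl at [3, 9, 10] -> counters=[3,0,3,2,2,7,0,4,4,3,6,2,0]
Step 23: delete ffh at [5, 8, 11] -> counters=[3,0,3,2,2,6,0,4,3,3,6,1,0]
Step 24: insert ffh at [5, 8, 11] -> counters=[3,0,3,2,2,7,0,4,4,3,6,2,0]
Final counters=[3,0,3,2,2,7,0,4,4,3,6,2,0] -> counters[0]=3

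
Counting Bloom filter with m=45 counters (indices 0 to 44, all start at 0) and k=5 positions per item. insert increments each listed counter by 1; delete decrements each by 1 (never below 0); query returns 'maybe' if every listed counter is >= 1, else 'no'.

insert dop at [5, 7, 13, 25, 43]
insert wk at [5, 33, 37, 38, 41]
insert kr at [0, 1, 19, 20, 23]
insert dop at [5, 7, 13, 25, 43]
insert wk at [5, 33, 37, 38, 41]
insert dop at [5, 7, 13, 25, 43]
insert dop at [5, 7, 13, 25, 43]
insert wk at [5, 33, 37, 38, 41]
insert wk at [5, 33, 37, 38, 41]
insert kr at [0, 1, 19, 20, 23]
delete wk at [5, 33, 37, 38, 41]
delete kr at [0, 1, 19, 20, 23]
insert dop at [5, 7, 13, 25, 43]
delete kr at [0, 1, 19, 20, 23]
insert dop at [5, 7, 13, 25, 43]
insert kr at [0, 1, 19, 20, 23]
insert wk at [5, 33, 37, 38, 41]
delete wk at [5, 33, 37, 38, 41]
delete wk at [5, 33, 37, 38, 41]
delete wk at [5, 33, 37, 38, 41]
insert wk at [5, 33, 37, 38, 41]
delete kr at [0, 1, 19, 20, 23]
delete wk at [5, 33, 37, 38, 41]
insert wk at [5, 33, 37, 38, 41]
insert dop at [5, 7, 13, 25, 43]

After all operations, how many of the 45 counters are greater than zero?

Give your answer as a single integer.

Answer: 9

Derivation:
Step 1: insert dop at [5, 7, 13, 25, 43] -> counters=[0,0,0,0,0,1,0,1,0,0,0,0,0,1,0,0,0,0,0,0,0,0,0,0,0,1,0,0,0,0,0,0,0,0,0,0,0,0,0,0,0,0,0,1,0]
Step 2: insert wk at [5, 33, 37, 38, 41] -> counters=[0,0,0,0,0,2,0,1,0,0,0,0,0,1,0,0,0,0,0,0,0,0,0,0,0,1,0,0,0,0,0,0,0,1,0,0,0,1,1,0,0,1,0,1,0]
Step 3: insert kr at [0, 1, 19, 20, 23] -> counters=[1,1,0,0,0,2,0,1,0,0,0,0,0,1,0,0,0,0,0,1,1,0,0,1,0,1,0,0,0,0,0,0,0,1,0,0,0,1,1,0,0,1,0,1,0]
Step 4: insert dop at [5, 7, 13, 25, 43] -> counters=[1,1,0,0,0,3,0,2,0,0,0,0,0,2,0,0,0,0,0,1,1,0,0,1,0,2,0,0,0,0,0,0,0,1,0,0,0,1,1,0,0,1,0,2,0]
Step 5: insert wk at [5, 33, 37, 38, 41] -> counters=[1,1,0,0,0,4,0,2,0,0,0,0,0,2,0,0,0,0,0,1,1,0,0,1,0,2,0,0,0,0,0,0,0,2,0,0,0,2,2,0,0,2,0,2,0]
Step 6: insert dop at [5, 7, 13, 25, 43] -> counters=[1,1,0,0,0,5,0,3,0,0,0,0,0,3,0,0,0,0,0,1,1,0,0,1,0,3,0,0,0,0,0,0,0,2,0,0,0,2,2,0,0,2,0,3,0]
Step 7: insert dop at [5, 7, 13, 25, 43] -> counters=[1,1,0,0,0,6,0,4,0,0,0,0,0,4,0,0,0,0,0,1,1,0,0,1,0,4,0,0,0,0,0,0,0,2,0,0,0,2,2,0,0,2,0,4,0]
Step 8: insert wk at [5, 33, 37, 38, 41] -> counters=[1,1,0,0,0,7,0,4,0,0,0,0,0,4,0,0,0,0,0,1,1,0,0,1,0,4,0,0,0,0,0,0,0,3,0,0,0,3,3,0,0,3,0,4,0]
Step 9: insert wk at [5, 33, 37, 38, 41] -> counters=[1,1,0,0,0,8,0,4,0,0,0,0,0,4,0,0,0,0,0,1,1,0,0,1,0,4,0,0,0,0,0,0,0,4,0,0,0,4,4,0,0,4,0,4,0]
Step 10: insert kr at [0, 1, 19, 20, 23] -> counters=[2,2,0,0,0,8,0,4,0,0,0,0,0,4,0,0,0,0,0,2,2,0,0,2,0,4,0,0,0,0,0,0,0,4,0,0,0,4,4,0,0,4,0,4,0]
Step 11: delete wk at [5, 33, 37, 38, 41] -> counters=[2,2,0,0,0,7,0,4,0,0,0,0,0,4,0,0,0,0,0,2,2,0,0,2,0,4,0,0,0,0,0,0,0,3,0,0,0,3,3,0,0,3,0,4,0]
Step 12: delete kr at [0, 1, 19, 20, 23] -> counters=[1,1,0,0,0,7,0,4,0,0,0,0,0,4,0,0,0,0,0,1,1,0,0,1,0,4,0,0,0,0,0,0,0,3,0,0,0,3,3,0,0,3,0,4,0]
Step 13: insert dop at [5, 7, 13, 25, 43] -> counters=[1,1,0,0,0,8,0,5,0,0,0,0,0,5,0,0,0,0,0,1,1,0,0,1,0,5,0,0,0,0,0,0,0,3,0,0,0,3,3,0,0,3,0,5,0]
Step 14: delete kr at [0, 1, 19, 20, 23] -> counters=[0,0,0,0,0,8,0,5,0,0,0,0,0,5,0,0,0,0,0,0,0,0,0,0,0,5,0,0,0,0,0,0,0,3,0,0,0,3,3,0,0,3,0,5,0]
Step 15: insert dop at [5, 7, 13, 25, 43] -> counters=[0,0,0,0,0,9,0,6,0,0,0,0,0,6,0,0,0,0,0,0,0,0,0,0,0,6,0,0,0,0,0,0,0,3,0,0,0,3,3,0,0,3,0,6,0]
Step 16: insert kr at [0, 1, 19, 20, 23] -> counters=[1,1,0,0,0,9,0,6,0,0,0,0,0,6,0,0,0,0,0,1,1,0,0,1,0,6,0,0,0,0,0,0,0,3,0,0,0,3,3,0,0,3,0,6,0]
Step 17: insert wk at [5, 33, 37, 38, 41] -> counters=[1,1,0,0,0,10,0,6,0,0,0,0,0,6,0,0,0,0,0,1,1,0,0,1,0,6,0,0,0,0,0,0,0,4,0,0,0,4,4,0,0,4,0,6,0]
Step 18: delete wk at [5, 33, 37, 38, 41] -> counters=[1,1,0,0,0,9,0,6,0,0,0,0,0,6,0,0,0,0,0,1,1,0,0,1,0,6,0,0,0,0,0,0,0,3,0,0,0,3,3,0,0,3,0,6,0]
Step 19: delete wk at [5, 33, 37, 38, 41] -> counters=[1,1,0,0,0,8,0,6,0,0,0,0,0,6,0,0,0,0,0,1,1,0,0,1,0,6,0,0,0,0,0,0,0,2,0,0,0,2,2,0,0,2,0,6,0]
Step 20: delete wk at [5, 33, 37, 38, 41] -> counters=[1,1,0,0,0,7,0,6,0,0,0,0,0,6,0,0,0,0,0,1,1,0,0,1,0,6,0,0,0,0,0,0,0,1,0,0,0,1,1,0,0,1,0,6,0]
Step 21: insert wk at [5, 33, 37, 38, 41] -> counters=[1,1,0,0,0,8,0,6,0,0,0,0,0,6,0,0,0,0,0,1,1,0,0,1,0,6,0,0,0,0,0,0,0,2,0,0,0,2,2,0,0,2,0,6,0]
Step 22: delete kr at [0, 1, 19, 20, 23] -> counters=[0,0,0,0,0,8,0,6,0,0,0,0,0,6,0,0,0,0,0,0,0,0,0,0,0,6,0,0,0,0,0,0,0,2,0,0,0,2,2,0,0,2,0,6,0]
Step 23: delete wk at [5, 33, 37, 38, 41] -> counters=[0,0,0,0,0,7,0,6,0,0,0,0,0,6,0,0,0,0,0,0,0,0,0,0,0,6,0,0,0,0,0,0,0,1,0,0,0,1,1,0,0,1,0,6,0]
Step 24: insert wk at [5, 33, 37, 38, 41] -> counters=[0,0,0,0,0,8,0,6,0,0,0,0,0,6,0,0,0,0,0,0,0,0,0,0,0,6,0,0,0,0,0,0,0,2,0,0,0,2,2,0,0,2,0,6,0]
Step 25: insert dop at [5, 7, 13, 25, 43] -> counters=[0,0,0,0,0,9,0,7,0,0,0,0,0,7,0,0,0,0,0,0,0,0,0,0,0,7,0,0,0,0,0,0,0,2,0,0,0,2,2,0,0,2,0,7,0]
Final counters=[0,0,0,0,0,9,0,7,0,0,0,0,0,7,0,0,0,0,0,0,0,0,0,0,0,7,0,0,0,0,0,0,0,2,0,0,0,2,2,0,0,2,0,7,0] -> 9 nonzero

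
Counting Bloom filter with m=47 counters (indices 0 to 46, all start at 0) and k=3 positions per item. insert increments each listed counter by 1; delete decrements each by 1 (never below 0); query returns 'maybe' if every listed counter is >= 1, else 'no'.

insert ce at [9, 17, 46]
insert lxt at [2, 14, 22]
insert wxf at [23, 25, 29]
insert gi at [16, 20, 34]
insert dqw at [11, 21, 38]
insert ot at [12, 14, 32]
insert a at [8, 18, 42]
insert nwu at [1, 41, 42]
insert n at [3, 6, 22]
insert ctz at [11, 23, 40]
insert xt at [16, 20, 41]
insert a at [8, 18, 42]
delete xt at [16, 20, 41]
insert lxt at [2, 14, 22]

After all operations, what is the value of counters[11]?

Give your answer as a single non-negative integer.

Step 1: insert ce at [9, 17, 46] -> counters=[0,0,0,0,0,0,0,0,0,1,0,0,0,0,0,0,0,1,0,0,0,0,0,0,0,0,0,0,0,0,0,0,0,0,0,0,0,0,0,0,0,0,0,0,0,0,1]
Step 2: insert lxt at [2, 14, 22] -> counters=[0,0,1,0,0,0,0,0,0,1,0,0,0,0,1,0,0,1,0,0,0,0,1,0,0,0,0,0,0,0,0,0,0,0,0,0,0,0,0,0,0,0,0,0,0,0,1]
Step 3: insert wxf at [23, 25, 29] -> counters=[0,0,1,0,0,0,0,0,0,1,0,0,0,0,1,0,0,1,0,0,0,0,1,1,0,1,0,0,0,1,0,0,0,0,0,0,0,0,0,0,0,0,0,0,0,0,1]
Step 4: insert gi at [16, 20, 34] -> counters=[0,0,1,0,0,0,0,0,0,1,0,0,0,0,1,0,1,1,0,0,1,0,1,1,0,1,0,0,0,1,0,0,0,0,1,0,0,0,0,0,0,0,0,0,0,0,1]
Step 5: insert dqw at [11, 21, 38] -> counters=[0,0,1,0,0,0,0,0,0,1,0,1,0,0,1,0,1,1,0,0,1,1,1,1,0,1,0,0,0,1,0,0,0,0,1,0,0,0,1,0,0,0,0,0,0,0,1]
Step 6: insert ot at [12, 14, 32] -> counters=[0,0,1,0,0,0,0,0,0,1,0,1,1,0,2,0,1,1,0,0,1,1,1,1,0,1,0,0,0,1,0,0,1,0,1,0,0,0,1,0,0,0,0,0,0,0,1]
Step 7: insert a at [8, 18, 42] -> counters=[0,0,1,0,0,0,0,0,1,1,0,1,1,0,2,0,1,1,1,0,1,1,1,1,0,1,0,0,0,1,0,0,1,0,1,0,0,0,1,0,0,0,1,0,0,0,1]
Step 8: insert nwu at [1, 41, 42] -> counters=[0,1,1,0,0,0,0,0,1,1,0,1,1,0,2,0,1,1,1,0,1,1,1,1,0,1,0,0,0,1,0,0,1,0,1,0,0,0,1,0,0,1,2,0,0,0,1]
Step 9: insert n at [3, 6, 22] -> counters=[0,1,1,1,0,0,1,0,1,1,0,1,1,0,2,0,1,1,1,0,1,1,2,1,0,1,0,0,0,1,0,0,1,0,1,0,0,0,1,0,0,1,2,0,0,0,1]
Step 10: insert ctz at [11, 23, 40] -> counters=[0,1,1,1,0,0,1,0,1,1,0,2,1,0,2,0,1,1,1,0,1,1,2,2,0,1,0,0,0,1,0,0,1,0,1,0,0,0,1,0,1,1,2,0,0,0,1]
Step 11: insert xt at [16, 20, 41] -> counters=[0,1,1,1,0,0,1,0,1,1,0,2,1,0,2,0,2,1,1,0,2,1,2,2,0,1,0,0,0,1,0,0,1,0,1,0,0,0,1,0,1,2,2,0,0,0,1]
Step 12: insert a at [8, 18, 42] -> counters=[0,1,1,1,0,0,1,0,2,1,0,2,1,0,2,0,2,1,2,0,2,1,2,2,0,1,0,0,0,1,0,0,1,0,1,0,0,0,1,0,1,2,3,0,0,0,1]
Step 13: delete xt at [16, 20, 41] -> counters=[0,1,1,1,0,0,1,0,2,1,0,2,1,0,2,0,1,1,2,0,1,1,2,2,0,1,0,0,0,1,0,0,1,0,1,0,0,0,1,0,1,1,3,0,0,0,1]
Step 14: insert lxt at [2, 14, 22] -> counters=[0,1,2,1,0,0,1,0,2,1,0,2,1,0,3,0,1,1,2,0,1,1,3,2,0,1,0,0,0,1,0,0,1,0,1,0,0,0,1,0,1,1,3,0,0,0,1]
Final counters=[0,1,2,1,0,0,1,0,2,1,0,2,1,0,3,0,1,1,2,0,1,1,3,2,0,1,0,0,0,1,0,0,1,0,1,0,0,0,1,0,1,1,3,0,0,0,1] -> counters[11]=2

Answer: 2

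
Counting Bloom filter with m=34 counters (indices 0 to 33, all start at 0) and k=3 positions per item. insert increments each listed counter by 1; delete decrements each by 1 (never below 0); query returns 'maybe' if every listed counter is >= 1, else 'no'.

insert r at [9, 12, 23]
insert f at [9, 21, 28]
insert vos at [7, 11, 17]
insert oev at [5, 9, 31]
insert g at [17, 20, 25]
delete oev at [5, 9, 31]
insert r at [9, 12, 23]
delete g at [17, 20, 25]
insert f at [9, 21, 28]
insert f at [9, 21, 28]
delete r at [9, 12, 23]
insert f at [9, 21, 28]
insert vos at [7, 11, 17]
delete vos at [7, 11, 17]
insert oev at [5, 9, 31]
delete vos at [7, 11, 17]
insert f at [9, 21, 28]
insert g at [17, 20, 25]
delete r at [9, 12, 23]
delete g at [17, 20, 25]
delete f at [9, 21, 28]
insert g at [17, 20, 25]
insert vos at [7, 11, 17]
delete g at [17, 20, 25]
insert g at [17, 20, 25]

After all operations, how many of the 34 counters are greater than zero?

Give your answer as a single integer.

Step 1: insert r at [9, 12, 23] -> counters=[0,0,0,0,0,0,0,0,0,1,0,0,1,0,0,0,0,0,0,0,0,0,0,1,0,0,0,0,0,0,0,0,0,0]
Step 2: insert f at [9, 21, 28] -> counters=[0,0,0,0,0,0,0,0,0,2,0,0,1,0,0,0,0,0,0,0,0,1,0,1,0,0,0,0,1,0,0,0,0,0]
Step 3: insert vos at [7, 11, 17] -> counters=[0,0,0,0,0,0,0,1,0,2,0,1,1,0,0,0,0,1,0,0,0,1,0,1,0,0,0,0,1,0,0,0,0,0]
Step 4: insert oev at [5, 9, 31] -> counters=[0,0,0,0,0,1,0,1,0,3,0,1,1,0,0,0,0,1,0,0,0,1,0,1,0,0,0,0,1,0,0,1,0,0]
Step 5: insert g at [17, 20, 25] -> counters=[0,0,0,0,0,1,0,1,0,3,0,1,1,0,0,0,0,2,0,0,1,1,0,1,0,1,0,0,1,0,0,1,0,0]
Step 6: delete oev at [5, 9, 31] -> counters=[0,0,0,0,0,0,0,1,0,2,0,1,1,0,0,0,0,2,0,0,1,1,0,1,0,1,0,0,1,0,0,0,0,0]
Step 7: insert r at [9, 12, 23] -> counters=[0,0,0,0,0,0,0,1,0,3,0,1,2,0,0,0,0,2,0,0,1,1,0,2,0,1,0,0,1,0,0,0,0,0]
Step 8: delete g at [17, 20, 25] -> counters=[0,0,0,0,0,0,0,1,0,3,0,1,2,0,0,0,0,1,0,0,0,1,0,2,0,0,0,0,1,0,0,0,0,0]
Step 9: insert f at [9, 21, 28] -> counters=[0,0,0,0,0,0,0,1,0,4,0,1,2,0,0,0,0,1,0,0,0,2,0,2,0,0,0,0,2,0,0,0,0,0]
Step 10: insert f at [9, 21, 28] -> counters=[0,0,0,0,0,0,0,1,0,5,0,1,2,0,0,0,0,1,0,0,0,3,0,2,0,0,0,0,3,0,0,0,0,0]
Step 11: delete r at [9, 12, 23] -> counters=[0,0,0,0,0,0,0,1,0,4,0,1,1,0,0,0,0,1,0,0,0,3,0,1,0,0,0,0,3,0,0,0,0,0]
Step 12: insert f at [9, 21, 28] -> counters=[0,0,0,0,0,0,0,1,0,5,0,1,1,0,0,0,0,1,0,0,0,4,0,1,0,0,0,0,4,0,0,0,0,0]
Step 13: insert vos at [7, 11, 17] -> counters=[0,0,0,0,0,0,0,2,0,5,0,2,1,0,0,0,0,2,0,0,0,4,0,1,0,0,0,0,4,0,0,0,0,0]
Step 14: delete vos at [7, 11, 17] -> counters=[0,0,0,0,0,0,0,1,0,5,0,1,1,0,0,0,0,1,0,0,0,4,0,1,0,0,0,0,4,0,0,0,0,0]
Step 15: insert oev at [5, 9, 31] -> counters=[0,0,0,0,0,1,0,1,0,6,0,1,1,0,0,0,0,1,0,0,0,4,0,1,0,0,0,0,4,0,0,1,0,0]
Step 16: delete vos at [7, 11, 17] -> counters=[0,0,0,0,0,1,0,0,0,6,0,0,1,0,0,0,0,0,0,0,0,4,0,1,0,0,0,0,4,0,0,1,0,0]
Step 17: insert f at [9, 21, 28] -> counters=[0,0,0,0,0,1,0,0,0,7,0,0,1,0,0,0,0,0,0,0,0,5,0,1,0,0,0,0,5,0,0,1,0,0]
Step 18: insert g at [17, 20, 25] -> counters=[0,0,0,0,0,1,0,0,0,7,0,0,1,0,0,0,0,1,0,0,1,5,0,1,0,1,0,0,5,0,0,1,0,0]
Step 19: delete r at [9, 12, 23] -> counters=[0,0,0,0,0,1,0,0,0,6,0,0,0,0,0,0,0,1,0,0,1,5,0,0,0,1,0,0,5,0,0,1,0,0]
Step 20: delete g at [17, 20, 25] -> counters=[0,0,0,0,0,1,0,0,0,6,0,0,0,0,0,0,0,0,0,0,0,5,0,0,0,0,0,0,5,0,0,1,0,0]
Step 21: delete f at [9, 21, 28] -> counters=[0,0,0,0,0,1,0,0,0,5,0,0,0,0,0,0,0,0,0,0,0,4,0,0,0,0,0,0,4,0,0,1,0,0]
Step 22: insert g at [17, 20, 25] -> counters=[0,0,0,0,0,1,0,0,0,5,0,0,0,0,0,0,0,1,0,0,1,4,0,0,0,1,0,0,4,0,0,1,0,0]
Step 23: insert vos at [7, 11, 17] -> counters=[0,0,0,0,0,1,0,1,0,5,0,1,0,0,0,0,0,2,0,0,1,4,0,0,0,1,0,0,4,0,0,1,0,0]
Step 24: delete g at [17, 20, 25] -> counters=[0,0,0,0,0,1,0,1,0,5,0,1,0,0,0,0,0,1,0,0,0,4,0,0,0,0,0,0,4,0,0,1,0,0]
Step 25: insert g at [17, 20, 25] -> counters=[0,0,0,0,0,1,0,1,0,5,0,1,0,0,0,0,0,2,0,0,1,4,0,0,0,1,0,0,4,0,0,1,0,0]
Final counters=[0,0,0,0,0,1,0,1,0,5,0,1,0,0,0,0,0,2,0,0,1,4,0,0,0,1,0,0,4,0,0,1,0,0] -> 10 nonzero

Answer: 10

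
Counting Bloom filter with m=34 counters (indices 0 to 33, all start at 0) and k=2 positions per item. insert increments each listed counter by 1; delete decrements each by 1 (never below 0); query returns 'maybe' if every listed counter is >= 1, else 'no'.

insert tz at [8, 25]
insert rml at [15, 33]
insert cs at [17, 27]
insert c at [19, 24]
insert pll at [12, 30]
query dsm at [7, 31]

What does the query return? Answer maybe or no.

Answer: no

Derivation:
Step 1: insert tz at [8, 25] -> counters=[0,0,0,0,0,0,0,0,1,0,0,0,0,0,0,0,0,0,0,0,0,0,0,0,0,1,0,0,0,0,0,0,0,0]
Step 2: insert rml at [15, 33] -> counters=[0,0,0,0,0,0,0,0,1,0,0,0,0,0,0,1,0,0,0,0,0,0,0,0,0,1,0,0,0,0,0,0,0,1]
Step 3: insert cs at [17, 27] -> counters=[0,0,0,0,0,0,0,0,1,0,0,0,0,0,0,1,0,1,0,0,0,0,0,0,0,1,0,1,0,0,0,0,0,1]
Step 4: insert c at [19, 24] -> counters=[0,0,0,0,0,0,0,0,1,0,0,0,0,0,0,1,0,1,0,1,0,0,0,0,1,1,0,1,0,0,0,0,0,1]
Step 5: insert pll at [12, 30] -> counters=[0,0,0,0,0,0,0,0,1,0,0,0,1,0,0,1,0,1,0,1,0,0,0,0,1,1,0,1,0,0,1,0,0,1]
Query dsm: check counters[7]=0 counters[31]=0 -> no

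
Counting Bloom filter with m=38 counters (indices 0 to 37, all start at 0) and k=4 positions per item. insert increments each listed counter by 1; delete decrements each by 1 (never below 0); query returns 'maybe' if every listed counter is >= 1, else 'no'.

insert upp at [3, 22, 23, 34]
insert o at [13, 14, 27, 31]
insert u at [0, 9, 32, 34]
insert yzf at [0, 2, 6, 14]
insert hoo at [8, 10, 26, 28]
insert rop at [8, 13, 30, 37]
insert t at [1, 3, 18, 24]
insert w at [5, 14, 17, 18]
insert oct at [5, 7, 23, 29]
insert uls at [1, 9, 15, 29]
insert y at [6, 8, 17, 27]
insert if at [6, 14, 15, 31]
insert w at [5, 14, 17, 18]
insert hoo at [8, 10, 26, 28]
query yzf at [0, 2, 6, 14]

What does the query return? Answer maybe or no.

Step 1: insert upp at [3, 22, 23, 34] -> counters=[0,0,0,1,0,0,0,0,0,0,0,0,0,0,0,0,0,0,0,0,0,0,1,1,0,0,0,0,0,0,0,0,0,0,1,0,0,0]
Step 2: insert o at [13, 14, 27, 31] -> counters=[0,0,0,1,0,0,0,0,0,0,0,0,0,1,1,0,0,0,0,0,0,0,1,1,0,0,0,1,0,0,0,1,0,0,1,0,0,0]
Step 3: insert u at [0, 9, 32, 34] -> counters=[1,0,0,1,0,0,0,0,0,1,0,0,0,1,1,0,0,0,0,0,0,0,1,1,0,0,0,1,0,0,0,1,1,0,2,0,0,0]
Step 4: insert yzf at [0, 2, 6, 14] -> counters=[2,0,1,1,0,0,1,0,0,1,0,0,0,1,2,0,0,0,0,0,0,0,1,1,0,0,0,1,0,0,0,1,1,0,2,0,0,0]
Step 5: insert hoo at [8, 10, 26, 28] -> counters=[2,0,1,1,0,0,1,0,1,1,1,0,0,1,2,0,0,0,0,0,0,0,1,1,0,0,1,1,1,0,0,1,1,0,2,0,0,0]
Step 6: insert rop at [8, 13, 30, 37] -> counters=[2,0,1,1,0,0,1,0,2,1,1,0,0,2,2,0,0,0,0,0,0,0,1,1,0,0,1,1,1,0,1,1,1,0,2,0,0,1]
Step 7: insert t at [1, 3, 18, 24] -> counters=[2,1,1,2,0,0,1,0,2,1,1,0,0,2,2,0,0,0,1,0,0,0,1,1,1,0,1,1,1,0,1,1,1,0,2,0,0,1]
Step 8: insert w at [5, 14, 17, 18] -> counters=[2,1,1,2,0,1,1,0,2,1,1,0,0,2,3,0,0,1,2,0,0,0,1,1,1,0,1,1,1,0,1,1,1,0,2,0,0,1]
Step 9: insert oct at [5, 7, 23, 29] -> counters=[2,1,1,2,0,2,1,1,2,1,1,0,0,2,3,0,0,1,2,0,0,0,1,2,1,0,1,1,1,1,1,1,1,0,2,0,0,1]
Step 10: insert uls at [1, 9, 15, 29] -> counters=[2,2,1,2,0,2,1,1,2,2,1,0,0,2,3,1,0,1,2,0,0,0,1,2,1,0,1,1,1,2,1,1,1,0,2,0,0,1]
Step 11: insert y at [6, 8, 17, 27] -> counters=[2,2,1,2,0,2,2,1,3,2,1,0,0,2,3,1,0,2,2,0,0,0,1,2,1,0,1,2,1,2,1,1,1,0,2,0,0,1]
Step 12: insert if at [6, 14, 15, 31] -> counters=[2,2,1,2,0,2,3,1,3,2,1,0,0,2,4,2,0,2,2,0,0,0,1,2,1,0,1,2,1,2,1,2,1,0,2,0,0,1]
Step 13: insert w at [5, 14, 17, 18] -> counters=[2,2,1,2,0,3,3,1,3,2,1,0,0,2,5,2,0,3,3,0,0,0,1,2,1,0,1,2,1,2,1,2,1,0,2,0,0,1]
Step 14: insert hoo at [8, 10, 26, 28] -> counters=[2,2,1,2,0,3,3,1,4,2,2,0,0,2,5,2,0,3,3,0,0,0,1,2,1,0,2,2,2,2,1,2,1,0,2,0,0,1]
Query yzf: check counters[0]=2 counters[2]=1 counters[6]=3 counters[14]=5 -> maybe

Answer: maybe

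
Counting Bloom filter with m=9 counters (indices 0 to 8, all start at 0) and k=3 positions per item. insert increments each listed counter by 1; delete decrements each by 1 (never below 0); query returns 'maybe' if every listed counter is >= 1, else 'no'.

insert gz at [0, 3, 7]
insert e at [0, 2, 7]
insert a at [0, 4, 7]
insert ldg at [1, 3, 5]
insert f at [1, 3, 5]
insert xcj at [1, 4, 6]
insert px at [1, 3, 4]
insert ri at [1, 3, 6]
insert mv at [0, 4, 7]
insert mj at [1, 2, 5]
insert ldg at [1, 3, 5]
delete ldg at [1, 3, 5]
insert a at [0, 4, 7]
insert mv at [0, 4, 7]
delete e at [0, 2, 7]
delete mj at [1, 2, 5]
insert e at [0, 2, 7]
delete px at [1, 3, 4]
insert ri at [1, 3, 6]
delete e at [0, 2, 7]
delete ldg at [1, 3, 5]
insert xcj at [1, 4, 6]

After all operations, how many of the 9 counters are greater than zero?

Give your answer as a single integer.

Step 1: insert gz at [0, 3, 7] -> counters=[1,0,0,1,0,0,0,1,0]
Step 2: insert e at [0, 2, 7] -> counters=[2,0,1,1,0,0,0,2,0]
Step 3: insert a at [0, 4, 7] -> counters=[3,0,1,1,1,0,0,3,0]
Step 4: insert ldg at [1, 3, 5] -> counters=[3,1,1,2,1,1,0,3,0]
Step 5: insert f at [1, 3, 5] -> counters=[3,2,1,3,1,2,0,3,0]
Step 6: insert xcj at [1, 4, 6] -> counters=[3,3,1,3,2,2,1,3,0]
Step 7: insert px at [1, 3, 4] -> counters=[3,4,1,4,3,2,1,3,0]
Step 8: insert ri at [1, 3, 6] -> counters=[3,5,1,5,3,2,2,3,0]
Step 9: insert mv at [0, 4, 7] -> counters=[4,5,1,5,4,2,2,4,0]
Step 10: insert mj at [1, 2, 5] -> counters=[4,6,2,5,4,3,2,4,0]
Step 11: insert ldg at [1, 3, 5] -> counters=[4,7,2,6,4,4,2,4,0]
Step 12: delete ldg at [1, 3, 5] -> counters=[4,6,2,5,4,3,2,4,0]
Step 13: insert a at [0, 4, 7] -> counters=[5,6,2,5,5,3,2,5,0]
Step 14: insert mv at [0, 4, 7] -> counters=[6,6,2,5,6,3,2,6,0]
Step 15: delete e at [0, 2, 7] -> counters=[5,6,1,5,6,3,2,5,0]
Step 16: delete mj at [1, 2, 5] -> counters=[5,5,0,5,6,2,2,5,0]
Step 17: insert e at [0, 2, 7] -> counters=[6,5,1,5,6,2,2,6,0]
Step 18: delete px at [1, 3, 4] -> counters=[6,4,1,4,5,2,2,6,0]
Step 19: insert ri at [1, 3, 6] -> counters=[6,5,1,5,5,2,3,6,0]
Step 20: delete e at [0, 2, 7] -> counters=[5,5,0,5,5,2,3,5,0]
Step 21: delete ldg at [1, 3, 5] -> counters=[5,4,0,4,5,1,3,5,0]
Step 22: insert xcj at [1, 4, 6] -> counters=[5,5,0,4,6,1,4,5,0]
Final counters=[5,5,0,4,6,1,4,5,0] -> 7 nonzero

Answer: 7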